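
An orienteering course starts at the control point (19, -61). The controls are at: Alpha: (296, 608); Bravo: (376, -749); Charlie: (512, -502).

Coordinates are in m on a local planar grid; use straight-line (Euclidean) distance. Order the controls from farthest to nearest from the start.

Bravo, Alpha, Charlie

Distances from the start:
Bravo (376, -749): 775.1 m
Alpha (296, 608): 724.1 m
Charlie (512, -502): 661.5 m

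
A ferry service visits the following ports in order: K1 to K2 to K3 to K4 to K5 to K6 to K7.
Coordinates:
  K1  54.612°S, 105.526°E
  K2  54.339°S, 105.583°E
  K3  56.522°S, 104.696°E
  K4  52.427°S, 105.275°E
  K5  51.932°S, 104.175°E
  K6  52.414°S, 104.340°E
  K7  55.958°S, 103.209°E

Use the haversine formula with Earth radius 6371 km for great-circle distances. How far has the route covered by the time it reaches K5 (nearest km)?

830 km

Leg distances:
K1→K2: 30.6 km  (cumulative 30.6 km)
K2→K3: 249.1 km  (cumulative 279.7 km)
K3→K4: 456.9 km  (cumulative 736.6 km)
K4→K5: 93.0 km  (cumulative 829.6 km)
Cumulative distance at K5 ≈ 830 km.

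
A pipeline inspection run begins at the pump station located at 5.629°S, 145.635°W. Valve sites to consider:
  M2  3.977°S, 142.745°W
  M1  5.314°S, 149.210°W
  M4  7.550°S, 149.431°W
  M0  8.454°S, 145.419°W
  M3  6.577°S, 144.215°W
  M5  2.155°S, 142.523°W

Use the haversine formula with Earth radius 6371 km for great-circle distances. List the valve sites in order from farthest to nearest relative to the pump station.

Distances from the pump station:
M5 2.155°S, 142.523°W: 518.0 km
M4 7.550°S, 149.431°W: 470.6 km
M1 5.314°S, 149.210°W: 397.3 km
M2 3.977°S, 142.745°W: 369.2 km
M0 8.454°S, 145.419°W: 315.0 km
M3 6.577°S, 144.215°W: 189.1 km

M5, M4, M1, M2, M0, M3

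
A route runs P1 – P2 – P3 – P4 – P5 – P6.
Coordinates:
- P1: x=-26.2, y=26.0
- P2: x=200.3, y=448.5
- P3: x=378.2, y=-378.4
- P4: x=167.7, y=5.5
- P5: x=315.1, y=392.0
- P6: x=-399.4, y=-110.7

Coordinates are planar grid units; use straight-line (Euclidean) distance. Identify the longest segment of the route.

P5–P6

Leg distances:
P1→P2: 479.4
P2→P3: 845.8
P3→P4: 437.8
P4→P5: 413.7
P5→P6: 873.6
The longest leg is P5–P6 at 873.6.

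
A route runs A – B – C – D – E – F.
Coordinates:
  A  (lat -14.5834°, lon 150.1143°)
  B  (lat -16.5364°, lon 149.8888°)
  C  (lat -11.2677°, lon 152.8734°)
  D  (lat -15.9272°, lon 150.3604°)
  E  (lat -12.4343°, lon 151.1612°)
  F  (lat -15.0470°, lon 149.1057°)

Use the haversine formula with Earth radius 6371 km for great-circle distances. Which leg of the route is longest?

B–C

Leg distances:
A→B: 218.5 km
B→C: 668.5 km
C→D: 584.9 km
D→E: 397.9 km
E→F: 365.6 km
The longest leg is B–C at 668.5 km.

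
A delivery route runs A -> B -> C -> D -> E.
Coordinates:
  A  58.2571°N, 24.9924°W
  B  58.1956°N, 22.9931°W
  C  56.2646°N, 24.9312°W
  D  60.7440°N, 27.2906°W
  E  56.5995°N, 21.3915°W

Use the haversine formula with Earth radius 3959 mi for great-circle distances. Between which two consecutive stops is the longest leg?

D–E

Leg distances:
A→B: 72.9 mi
B→C: 151.8 mi
C→D: 321.0 mi
D→E: 356.0 mi
The longest leg is D–E at 356.0 mi.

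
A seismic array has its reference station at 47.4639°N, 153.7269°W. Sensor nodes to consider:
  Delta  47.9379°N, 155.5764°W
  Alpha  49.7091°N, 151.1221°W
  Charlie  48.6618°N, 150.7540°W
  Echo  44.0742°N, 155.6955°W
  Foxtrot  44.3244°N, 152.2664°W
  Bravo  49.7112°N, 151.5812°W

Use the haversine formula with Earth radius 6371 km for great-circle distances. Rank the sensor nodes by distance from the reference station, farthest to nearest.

Echo, Foxtrot, Alpha, Bravo, Charlie, Delta

Computing each great-circle distance from 47.4639°N, 153.7269°W:
Echo 44.0742°N, 155.6955°W: 406.6 km
Foxtrot 44.3244°N, 152.2664°W: 366.9 km
Alpha 49.7091°N, 151.1221°W: 314.7 km
Bravo 49.7112°N, 151.5812°W: 295.5 km
Charlie 48.6618°N, 150.7540°W: 257.9 km
Delta 47.9379°N, 155.5764°W: 148.1 km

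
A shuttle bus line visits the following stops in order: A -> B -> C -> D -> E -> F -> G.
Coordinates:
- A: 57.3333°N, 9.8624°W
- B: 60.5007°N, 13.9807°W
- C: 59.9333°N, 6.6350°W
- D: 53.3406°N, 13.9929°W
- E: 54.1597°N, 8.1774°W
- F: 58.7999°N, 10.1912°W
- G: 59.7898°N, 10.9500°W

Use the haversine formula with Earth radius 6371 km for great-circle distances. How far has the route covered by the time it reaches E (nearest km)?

2086 km

Leg distances:
A→B: 424.0 km  (cumulative 424.0 km)
B→C: 410.4 km  (cumulative 834.4 km)
C→D: 859.0 km  (cumulative 1693.4 km)
D→E: 392.9 km  (cumulative 2086.3 km)
Cumulative distance at E ≈ 2086 km.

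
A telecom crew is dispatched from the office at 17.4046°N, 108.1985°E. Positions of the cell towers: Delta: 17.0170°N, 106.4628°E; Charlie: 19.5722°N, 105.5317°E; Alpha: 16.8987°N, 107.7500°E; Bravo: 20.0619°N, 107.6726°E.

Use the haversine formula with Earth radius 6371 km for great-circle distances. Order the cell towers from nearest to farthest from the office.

Alpha, Delta, Bravo, Charlie

Distance from the office at 17.4046°N, 108.1985°E to each:
Alpha 16.8987°N, 107.7500°E: 73.7 km
Delta 17.0170°N, 106.4628°E: 189.3 km
Bravo 20.0619°N, 107.6726°E: 300.6 km
Charlie 19.5722°N, 105.5317°E: 370.4 km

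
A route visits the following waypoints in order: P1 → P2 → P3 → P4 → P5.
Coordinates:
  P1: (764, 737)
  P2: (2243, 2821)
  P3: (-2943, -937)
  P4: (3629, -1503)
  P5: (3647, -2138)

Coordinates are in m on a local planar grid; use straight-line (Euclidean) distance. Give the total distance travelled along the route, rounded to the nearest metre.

Leg distances:
P1→P2: 2555.5 m  (cumulative 2555.5 m)
P2→P3: 6404.5 m  (cumulative 8959.9 m)
P3→P4: 6596.3 m  (cumulative 15556.3 m)
P4→P5: 635.3 m  (cumulative 16191.5 m)
Total route length ≈ 16192 m.

16192 m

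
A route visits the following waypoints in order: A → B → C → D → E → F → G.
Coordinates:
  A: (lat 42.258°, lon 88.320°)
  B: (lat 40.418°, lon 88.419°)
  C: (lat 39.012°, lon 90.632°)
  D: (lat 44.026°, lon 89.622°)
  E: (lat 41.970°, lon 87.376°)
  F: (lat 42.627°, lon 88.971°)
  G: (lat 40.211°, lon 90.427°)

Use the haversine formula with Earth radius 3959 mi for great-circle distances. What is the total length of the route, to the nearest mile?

Leg distances:
A→B: 127.2 mi  (cumulative 127.2 mi)
B→C: 152.5 mi  (cumulative 279.8 mi)
C→D: 350.4 mi  (cumulative 630.2 mi)
D→E: 181.8 mi  (cumulative 812.0 mi)
E→F: 93.3 mi  (cumulative 905.3 mi)
F→G: 183.2 mi  (cumulative 1088.5 mi)
Total route length ≈ 1088 mi.

1088 mi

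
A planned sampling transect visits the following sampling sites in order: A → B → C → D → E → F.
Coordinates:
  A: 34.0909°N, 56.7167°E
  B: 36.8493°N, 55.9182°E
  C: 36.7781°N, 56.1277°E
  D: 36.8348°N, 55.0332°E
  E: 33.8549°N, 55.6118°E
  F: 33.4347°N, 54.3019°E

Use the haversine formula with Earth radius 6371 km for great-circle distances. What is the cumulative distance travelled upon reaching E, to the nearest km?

769 km

Leg distances:
A→B: 315.1 km  (cumulative 315.1 km)
B→C: 20.3 km  (cumulative 335.4 km)
C→D: 97.6 km  (cumulative 433.0 km)
D→E: 335.5 km  (cumulative 768.5 km)
Cumulative distance at E ≈ 769 km.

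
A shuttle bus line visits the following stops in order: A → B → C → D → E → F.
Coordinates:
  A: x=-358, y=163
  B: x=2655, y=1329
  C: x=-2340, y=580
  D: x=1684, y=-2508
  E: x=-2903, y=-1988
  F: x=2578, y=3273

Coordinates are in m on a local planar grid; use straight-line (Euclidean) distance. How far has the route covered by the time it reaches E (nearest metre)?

17970 m

Leg distances:
A→B: 3230.7 m  (cumulative 3230.7 m)
B→C: 5050.8 m  (cumulative 8281.6 m)
C→D: 5072.3 m  (cumulative 13353.9 m)
D→E: 4616.4 m  (cumulative 17970.3 m)
Cumulative distance at E ≈ 17970 m.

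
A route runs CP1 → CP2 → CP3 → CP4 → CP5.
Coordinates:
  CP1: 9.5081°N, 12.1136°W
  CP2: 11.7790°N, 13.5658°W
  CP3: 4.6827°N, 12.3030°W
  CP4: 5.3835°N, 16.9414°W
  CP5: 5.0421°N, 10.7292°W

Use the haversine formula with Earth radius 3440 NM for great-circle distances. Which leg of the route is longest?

Leg distances:
CP1→CP2: 161.0 NM
CP2→CP3: 432.6 NM
CP3→CP4: 280.6 NM
CP4→CP5: 372.0 NM
The longest leg is CP2–CP3 at 432.6 NM.

CP2–CP3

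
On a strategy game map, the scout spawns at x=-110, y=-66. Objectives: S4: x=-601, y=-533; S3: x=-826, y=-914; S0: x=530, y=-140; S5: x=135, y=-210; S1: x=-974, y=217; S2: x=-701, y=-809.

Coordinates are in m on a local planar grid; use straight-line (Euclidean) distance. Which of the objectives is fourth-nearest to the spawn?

Distances from the spawn (x=-110, y=-66):
S5: 284.2 m
S0: 644.3 m
S4: 677.6 m
S1: 909.2 m
S2: 949.4 m
S3: 1109.8 m
The fourth-nearest is S1 at 909.2 m.

S1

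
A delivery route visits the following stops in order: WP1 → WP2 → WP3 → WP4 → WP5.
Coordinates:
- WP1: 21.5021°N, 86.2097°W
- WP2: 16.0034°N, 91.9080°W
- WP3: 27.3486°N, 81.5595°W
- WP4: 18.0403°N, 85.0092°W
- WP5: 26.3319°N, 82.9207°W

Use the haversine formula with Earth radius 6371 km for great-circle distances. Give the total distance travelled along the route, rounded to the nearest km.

Leg distances:
WP1→WP2: 856.4 km  (cumulative 856.4 km)
WP2→WP3: 1652.0 km  (cumulative 2508.4 km)
WP3→WP4: 1093.7 km  (cumulative 3602.0 km)
WP4→WP5: 946.7 km  (cumulative 4548.7 km)
Total route length ≈ 4549 km.

4549 km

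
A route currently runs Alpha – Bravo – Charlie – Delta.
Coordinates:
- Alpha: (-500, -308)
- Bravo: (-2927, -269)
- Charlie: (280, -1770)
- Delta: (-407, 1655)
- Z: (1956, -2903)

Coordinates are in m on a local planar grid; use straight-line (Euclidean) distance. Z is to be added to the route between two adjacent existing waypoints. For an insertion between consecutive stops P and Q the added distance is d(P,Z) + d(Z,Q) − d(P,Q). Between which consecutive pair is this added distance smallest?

between Charlie and Delta

Added distance for inserting Z between each consecutive pair:
Alpha–Bravo: 6693.8 m
Bravo–Charlie: 4030.3 m
Charlie–Delta: 3663.9 m
Smallest added distance is 3663.9 m, inserting between Charlie and Delta.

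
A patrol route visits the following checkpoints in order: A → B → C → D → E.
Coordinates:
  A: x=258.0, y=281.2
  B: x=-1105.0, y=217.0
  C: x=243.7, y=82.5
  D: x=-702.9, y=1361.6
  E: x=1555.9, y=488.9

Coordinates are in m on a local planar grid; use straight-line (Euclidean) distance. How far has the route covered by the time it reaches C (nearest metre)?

2720 m

Leg distances:
A→B: 1364.5 m  (cumulative 1364.5 m)
B→C: 1355.4 m  (cumulative 2719.9 m)
Cumulative distance at C ≈ 2720 m.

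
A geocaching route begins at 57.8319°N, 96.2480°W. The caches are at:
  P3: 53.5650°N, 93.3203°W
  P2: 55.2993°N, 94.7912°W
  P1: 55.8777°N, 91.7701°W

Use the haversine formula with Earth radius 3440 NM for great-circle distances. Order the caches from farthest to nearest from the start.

P3, P1, P2

Computing each great-circle distance from 57.8319°N, 96.2480°W:
P3 53.5650°N, 93.3203°W: 274.6 NM
P1 55.8777°N, 91.7701°W: 188.0 NM
P2 55.2993°N, 94.7912°W: 159.5 NM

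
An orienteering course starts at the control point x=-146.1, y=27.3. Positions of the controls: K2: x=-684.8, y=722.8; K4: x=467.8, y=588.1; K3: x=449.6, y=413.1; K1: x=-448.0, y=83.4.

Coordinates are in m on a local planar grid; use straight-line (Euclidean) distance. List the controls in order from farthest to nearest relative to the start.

K2, K4, K3, K1

Distance from the start at x=-146.1, y=27.3 to each:
K2 x=-684.8, y=722.8: 879.7 m
K4 x=467.8, y=588.1: 831.5 m
K3 x=449.6, y=413.1: 709.7 m
K1 x=-448.0, y=83.4: 307.1 m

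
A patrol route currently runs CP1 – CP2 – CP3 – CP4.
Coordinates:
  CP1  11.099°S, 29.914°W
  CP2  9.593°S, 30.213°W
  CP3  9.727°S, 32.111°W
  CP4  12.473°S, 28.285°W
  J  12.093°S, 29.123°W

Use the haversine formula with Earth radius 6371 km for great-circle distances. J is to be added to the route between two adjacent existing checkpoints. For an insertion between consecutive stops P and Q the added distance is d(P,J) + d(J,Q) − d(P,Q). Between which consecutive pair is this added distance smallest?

Added distance for inserting J between each consecutive pair:
CP1–CP2: 271.9 km
CP2–CP3: 512.9 km
CP3–CP4: 2.3 km
Smallest added distance is 2.3 km, inserting between CP3 and CP4.

between CP3 and CP4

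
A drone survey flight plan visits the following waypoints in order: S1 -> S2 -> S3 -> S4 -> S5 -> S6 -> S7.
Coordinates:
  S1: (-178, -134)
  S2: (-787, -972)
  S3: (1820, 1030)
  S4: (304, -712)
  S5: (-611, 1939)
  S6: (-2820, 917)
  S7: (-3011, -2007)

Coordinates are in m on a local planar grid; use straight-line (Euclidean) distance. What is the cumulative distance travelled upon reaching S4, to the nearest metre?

6632 m

Leg distances:
S1→S2: 1035.9 m  (cumulative 1035.9 m)
S2→S3: 3287.0 m  (cumulative 4322.9 m)
S3→S4: 2309.3 m  (cumulative 6632.2 m)
Cumulative distance at S4 ≈ 6632 m.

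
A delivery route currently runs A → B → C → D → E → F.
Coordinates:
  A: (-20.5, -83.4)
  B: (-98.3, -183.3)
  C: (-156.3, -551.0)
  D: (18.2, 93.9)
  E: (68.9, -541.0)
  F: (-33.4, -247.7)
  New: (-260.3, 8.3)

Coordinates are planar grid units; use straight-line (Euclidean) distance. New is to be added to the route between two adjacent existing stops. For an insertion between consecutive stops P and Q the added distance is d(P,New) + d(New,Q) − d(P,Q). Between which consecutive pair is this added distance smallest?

between C and D

Added distance for inserting New between each consecutive pair:
A–B: 381.0
B–C: 447.5
C–D: 192.2
D–E: 294.8
E–F: 671.8
Smallest added distance is 192.2, inserting between C and D.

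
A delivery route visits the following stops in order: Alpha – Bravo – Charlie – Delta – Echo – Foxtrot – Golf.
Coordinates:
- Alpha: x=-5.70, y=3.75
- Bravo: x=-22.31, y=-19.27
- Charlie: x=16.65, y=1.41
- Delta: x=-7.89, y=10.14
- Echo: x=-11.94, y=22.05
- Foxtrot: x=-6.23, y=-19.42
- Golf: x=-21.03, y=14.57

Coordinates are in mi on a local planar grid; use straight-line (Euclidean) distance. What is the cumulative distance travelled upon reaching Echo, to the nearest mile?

Leg distances:
Alpha→Bravo: 28.4 mi  (cumulative 28.4 mi)
Bravo→Charlie: 44.1 mi  (cumulative 72.5 mi)
Charlie→Delta: 26.0 mi  (cumulative 98.5 mi)
Delta→Echo: 12.6 mi  (cumulative 111.1 mi)
Cumulative distance at Echo ≈ 111 mi.

111 mi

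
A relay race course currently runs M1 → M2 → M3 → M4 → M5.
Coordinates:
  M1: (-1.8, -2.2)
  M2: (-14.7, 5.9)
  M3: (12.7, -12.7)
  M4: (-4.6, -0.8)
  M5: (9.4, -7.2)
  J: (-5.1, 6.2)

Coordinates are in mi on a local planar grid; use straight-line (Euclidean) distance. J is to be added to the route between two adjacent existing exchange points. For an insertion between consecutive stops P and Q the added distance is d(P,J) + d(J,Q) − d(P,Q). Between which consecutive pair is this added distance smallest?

Added distance for inserting J between each consecutive pair:
M1–M2: 3.4 mi
M2–M3: 2.5 mi
M3–M4: 12.0 mi
M4–M5: 11.4 mi
Smallest added distance is 2.5 mi, inserting between M2 and M3.

between M2 and M3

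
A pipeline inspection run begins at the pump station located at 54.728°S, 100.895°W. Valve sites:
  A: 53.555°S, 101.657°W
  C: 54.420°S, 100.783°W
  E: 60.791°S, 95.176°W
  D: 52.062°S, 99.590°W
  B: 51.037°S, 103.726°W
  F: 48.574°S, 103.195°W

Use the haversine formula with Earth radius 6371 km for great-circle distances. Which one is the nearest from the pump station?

Distance to each, sorted:
C: 35.0 km
A: 139.6 km
D: 308.8 km
B: 452.2 km
F: 702.3 km
E: 754.1 km
The nearest is C at 35.0 km.

C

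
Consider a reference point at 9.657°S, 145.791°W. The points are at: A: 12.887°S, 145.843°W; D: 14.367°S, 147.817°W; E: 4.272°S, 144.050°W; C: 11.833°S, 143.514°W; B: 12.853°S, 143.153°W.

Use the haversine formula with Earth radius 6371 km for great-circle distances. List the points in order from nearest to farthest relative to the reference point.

C, A, B, D, E

Computing each great-circle distance from 9.657°S, 145.791°W:
C 11.833°S, 143.514°W: 347.0 km
A 12.887°S, 145.843°W: 359.2 km
B 12.853°S, 143.153°W: 457.2 km
D 14.367°S, 147.817°W: 568.2 km
E 4.272°S, 144.050°W: 628.8 km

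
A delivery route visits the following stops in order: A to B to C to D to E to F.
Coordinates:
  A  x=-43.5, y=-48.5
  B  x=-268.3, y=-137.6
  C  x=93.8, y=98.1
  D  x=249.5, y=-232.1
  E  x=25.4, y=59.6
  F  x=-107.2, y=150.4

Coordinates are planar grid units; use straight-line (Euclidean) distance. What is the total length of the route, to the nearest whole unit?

1567

Leg distances:
A→B: 241.8  (cumulative 241.8)
B→C: 432.1  (cumulative 673.9)
C→D: 365.1  (cumulative 1038.9)
D→E: 367.8  (cumulative 1406.8)
E→F: 160.7  (cumulative 1567.5)
Total route length ≈ 1567.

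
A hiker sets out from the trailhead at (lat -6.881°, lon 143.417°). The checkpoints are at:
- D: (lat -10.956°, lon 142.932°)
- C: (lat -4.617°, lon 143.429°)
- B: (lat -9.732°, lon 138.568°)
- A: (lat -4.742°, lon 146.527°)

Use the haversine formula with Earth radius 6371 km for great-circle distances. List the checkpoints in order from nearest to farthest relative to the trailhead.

C, A, D, B

Computing each great-circle distance from (lat -6.881°, lon 143.417°):
C (lat -4.617°, lon 143.429°): 251.7 km
A (lat -4.742°, lon 146.527°): 418.2 km
D (lat -10.956°, lon 142.932°): 456.2 km
B (lat -9.732°, lon 138.568°): 620.6 km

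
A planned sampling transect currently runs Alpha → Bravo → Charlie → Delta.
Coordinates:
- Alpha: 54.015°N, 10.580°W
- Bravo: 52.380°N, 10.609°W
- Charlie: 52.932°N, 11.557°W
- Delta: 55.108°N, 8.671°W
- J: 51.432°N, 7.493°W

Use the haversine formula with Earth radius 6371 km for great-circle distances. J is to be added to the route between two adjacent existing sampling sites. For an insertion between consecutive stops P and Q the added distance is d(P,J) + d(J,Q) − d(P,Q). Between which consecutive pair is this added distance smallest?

between Alpha and Bravo

Added distance for inserting J between each consecutive pair:
Alpha–Bravo: 411.0 km
Bravo–Charlie: 473.0 km
Charlie–Delta: 432.8 km
Smallest added distance is 411.0 km, inserting between Alpha and Bravo.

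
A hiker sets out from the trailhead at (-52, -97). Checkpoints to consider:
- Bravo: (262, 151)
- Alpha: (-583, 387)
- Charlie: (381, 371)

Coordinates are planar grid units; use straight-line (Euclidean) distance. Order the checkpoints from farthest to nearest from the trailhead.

Alpha, Charlie, Bravo

Computing each straight-line distance from (-52, -97):
Alpha (-583, 387): 718.5
Charlie (381, 371): 637.6
Bravo (262, 151): 400.1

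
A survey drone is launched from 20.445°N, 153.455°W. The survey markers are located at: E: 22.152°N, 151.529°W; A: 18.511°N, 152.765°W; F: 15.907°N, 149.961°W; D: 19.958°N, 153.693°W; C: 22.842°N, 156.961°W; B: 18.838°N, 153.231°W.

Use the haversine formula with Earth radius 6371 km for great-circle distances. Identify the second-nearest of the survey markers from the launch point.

B

Distances from the launch point (20.445°N, 153.455°W):
D: 59.6 km
B: 180.2 km
A: 226.9 km
E: 275.4 km
C: 449.8 km
F: 625.1 km
The second-nearest is B at 180.2 km.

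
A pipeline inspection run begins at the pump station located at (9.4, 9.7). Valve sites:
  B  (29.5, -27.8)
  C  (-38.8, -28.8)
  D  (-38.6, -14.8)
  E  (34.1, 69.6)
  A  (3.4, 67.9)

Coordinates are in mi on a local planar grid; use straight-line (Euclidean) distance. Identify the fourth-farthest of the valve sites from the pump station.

Distances from the pump station ((9.4, 9.7)):
E: 64.8 mi
C: 61.7 mi
A: 58.5 mi
D: 53.9 mi
B: 42.5 mi
The fourth-farthest is D at 53.9 mi.

D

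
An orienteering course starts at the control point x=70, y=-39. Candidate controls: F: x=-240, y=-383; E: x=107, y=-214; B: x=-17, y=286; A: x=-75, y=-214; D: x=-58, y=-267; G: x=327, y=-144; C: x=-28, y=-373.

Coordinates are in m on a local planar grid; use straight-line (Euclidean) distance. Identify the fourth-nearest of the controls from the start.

G

Distances from the start (x=70, y=-39):
E: 178.9 m
A: 227.3 m
D: 261.5 m
G: 277.6 m
B: 336.4 m
C: 348.1 m
F: 463.1 m
The fourth-nearest is G at 277.6 m.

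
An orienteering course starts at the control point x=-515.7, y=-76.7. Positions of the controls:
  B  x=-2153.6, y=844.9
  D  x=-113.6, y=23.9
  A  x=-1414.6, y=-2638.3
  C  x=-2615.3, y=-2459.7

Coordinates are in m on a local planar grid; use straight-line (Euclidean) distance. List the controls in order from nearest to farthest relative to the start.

Distance from the start at x=-515.7, y=-76.7 to each:
D x=-113.6, y=23.9: 414.5 m
B x=-2153.6, y=844.9: 1879.4 m
A x=-1414.6, y=-2638.3: 2714.7 m
C x=-2615.3, y=-2459.7: 3176.0 m

D, B, A, C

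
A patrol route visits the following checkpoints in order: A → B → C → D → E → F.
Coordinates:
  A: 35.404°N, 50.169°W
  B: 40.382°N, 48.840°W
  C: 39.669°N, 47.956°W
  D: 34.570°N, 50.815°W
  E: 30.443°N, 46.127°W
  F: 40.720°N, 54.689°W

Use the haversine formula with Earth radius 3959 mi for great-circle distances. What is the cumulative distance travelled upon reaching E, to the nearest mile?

Leg distances:
A→B: 351.5 mi  (cumulative 351.5 mi)
B→C: 67.9 mi  (cumulative 419.4 mi)
C→D: 385.9 mi  (cumulative 805.3 mi)
D→E: 394.8 mi  (cumulative 1200.1 mi)
Cumulative distance at E ≈ 1200 mi.

1200 mi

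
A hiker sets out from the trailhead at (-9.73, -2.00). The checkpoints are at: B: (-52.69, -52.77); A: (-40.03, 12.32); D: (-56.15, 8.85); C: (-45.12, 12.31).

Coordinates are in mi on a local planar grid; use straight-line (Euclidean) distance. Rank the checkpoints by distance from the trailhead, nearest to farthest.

Computing each straight-line distance from (-9.73, -2.00):
A (-40.03, 12.32): 33.5 mi
C (-45.12, 12.31): 38.2 mi
D (-56.15, 8.85): 47.7 mi
B (-52.69, -52.77): 66.5 mi

A, C, D, B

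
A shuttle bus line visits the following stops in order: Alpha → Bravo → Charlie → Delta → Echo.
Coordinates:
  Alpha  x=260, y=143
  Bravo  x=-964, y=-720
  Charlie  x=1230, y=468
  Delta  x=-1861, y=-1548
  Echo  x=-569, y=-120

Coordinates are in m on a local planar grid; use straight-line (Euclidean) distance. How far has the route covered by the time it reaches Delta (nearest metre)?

Leg distances:
Alpha→Bravo: 1497.6 m  (cumulative 1497.6 m)
Bravo→Charlie: 2495.0 m  (cumulative 3992.6 m)
Charlie→Delta: 3690.3 m  (cumulative 7683.0 m)
Cumulative distance at Delta ≈ 7683 m.

7683 m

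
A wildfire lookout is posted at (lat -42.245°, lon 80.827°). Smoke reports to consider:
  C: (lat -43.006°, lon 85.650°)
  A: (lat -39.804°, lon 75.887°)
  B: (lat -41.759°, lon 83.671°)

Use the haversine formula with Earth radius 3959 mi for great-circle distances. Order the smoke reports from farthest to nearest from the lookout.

Distances from the lookout:
A (lat -39.804°, lon 75.887°): 307.8 mi
C (lat -43.006°, lon 85.650°): 250.7 mi
B (lat -41.759°, lon 83.671°): 149.8 mi

A, C, B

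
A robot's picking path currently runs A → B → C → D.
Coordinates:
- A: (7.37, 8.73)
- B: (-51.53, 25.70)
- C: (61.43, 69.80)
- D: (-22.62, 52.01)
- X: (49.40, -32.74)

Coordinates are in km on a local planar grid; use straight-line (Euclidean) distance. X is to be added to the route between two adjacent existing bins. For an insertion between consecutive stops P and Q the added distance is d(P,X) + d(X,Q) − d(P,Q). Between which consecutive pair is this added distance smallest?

Added distance for inserting X between each consecutive pair:
A–B: 114.4 km
B–C: 98.6 km
C–D: 128.5 km
Smallest added distance is 98.6 km, inserting between B and C.

between B and C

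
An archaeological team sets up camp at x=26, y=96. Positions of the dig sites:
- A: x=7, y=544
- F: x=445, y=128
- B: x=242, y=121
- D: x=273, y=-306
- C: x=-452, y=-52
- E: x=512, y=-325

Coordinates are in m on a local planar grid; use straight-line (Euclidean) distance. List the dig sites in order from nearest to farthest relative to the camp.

B, F, A, D, C, E

Distance from the camp at x=26, y=96 to each:
B x=242, y=121: 217.4 m
F x=445, y=128: 420.2 m
A x=7, y=544: 448.4 m
D x=273, y=-306: 471.8 m
C x=-452, y=-52: 500.4 m
E x=512, y=-325: 643.0 m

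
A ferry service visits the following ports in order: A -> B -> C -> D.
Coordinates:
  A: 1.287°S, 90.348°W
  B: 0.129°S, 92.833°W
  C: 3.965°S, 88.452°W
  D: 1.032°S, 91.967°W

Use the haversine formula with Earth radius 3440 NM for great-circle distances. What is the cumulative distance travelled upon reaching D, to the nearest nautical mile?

Leg distances:
A→B: 164.6 NM  (cumulative 164.6 NM)
B→C: 349.4 NM  (cumulative 514.0 NM)
C→D: 274.7 NM  (cumulative 788.7 NM)
Cumulative distance at D ≈ 789 NM.

789 NM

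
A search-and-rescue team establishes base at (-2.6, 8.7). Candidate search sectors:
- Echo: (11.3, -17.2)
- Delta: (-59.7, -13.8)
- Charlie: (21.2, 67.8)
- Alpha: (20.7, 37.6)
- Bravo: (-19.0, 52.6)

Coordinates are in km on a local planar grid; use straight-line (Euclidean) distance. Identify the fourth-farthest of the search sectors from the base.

Alpha

Distance to each, sorted:
Charlie: 63.7 km
Delta: 61.4 km
Bravo: 46.9 km
Alpha: 37.1 km
Echo: 29.4 km
The fourth-farthest is Alpha at 37.1 km.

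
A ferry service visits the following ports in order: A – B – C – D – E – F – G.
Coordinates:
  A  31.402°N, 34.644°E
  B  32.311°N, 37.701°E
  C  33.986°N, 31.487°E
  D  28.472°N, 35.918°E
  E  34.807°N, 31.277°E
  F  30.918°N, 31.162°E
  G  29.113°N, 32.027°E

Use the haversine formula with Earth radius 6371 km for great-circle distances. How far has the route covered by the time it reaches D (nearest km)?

Leg distances:
A→B: 305.9 km  (cumulative 305.9 km)
B→C: 607.6 km  (cumulative 913.5 km)
C→D: 743.7 km  (cumulative 1657.2 km)
Cumulative distance at D ≈ 1657 km.

1657 km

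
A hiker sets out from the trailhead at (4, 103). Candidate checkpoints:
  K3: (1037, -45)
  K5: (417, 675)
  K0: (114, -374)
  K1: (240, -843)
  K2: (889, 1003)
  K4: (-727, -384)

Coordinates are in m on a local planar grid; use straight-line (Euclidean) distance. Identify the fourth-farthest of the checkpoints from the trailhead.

Distance to each, sorted:
K2: 1262.2 m
K3: 1043.5 m
K1: 975.0 m
K4: 878.4 m
K5: 705.5 m
K0: 489.5 m
The fourth-farthest is K4 at 878.4 m.

K4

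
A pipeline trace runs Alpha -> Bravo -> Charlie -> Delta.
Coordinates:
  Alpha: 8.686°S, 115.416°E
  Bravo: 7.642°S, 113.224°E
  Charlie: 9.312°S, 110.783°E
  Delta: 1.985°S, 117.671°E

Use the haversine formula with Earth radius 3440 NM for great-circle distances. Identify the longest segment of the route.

Leg distances:
Alpha→Bravo: 144.6 NM
Bravo→Charlie: 176.2 NM
Charlie→Delta: 602.2 NM
The longest leg is Charlie–Delta at 602.2 NM.

Charlie–Delta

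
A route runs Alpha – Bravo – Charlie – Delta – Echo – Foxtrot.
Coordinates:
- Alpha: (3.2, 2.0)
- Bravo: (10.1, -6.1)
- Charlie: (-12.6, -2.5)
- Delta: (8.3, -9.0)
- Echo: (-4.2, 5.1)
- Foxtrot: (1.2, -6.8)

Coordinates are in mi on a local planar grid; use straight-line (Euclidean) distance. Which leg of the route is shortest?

Alpha–Bravo

Leg distances:
Alpha→Bravo: 10.6 mi
Bravo→Charlie: 23.0 mi
Charlie→Delta: 21.9 mi
Delta→Echo: 18.8 mi
Echo→Foxtrot: 13.1 mi
The shortest leg is Alpha–Bravo at 10.6 mi.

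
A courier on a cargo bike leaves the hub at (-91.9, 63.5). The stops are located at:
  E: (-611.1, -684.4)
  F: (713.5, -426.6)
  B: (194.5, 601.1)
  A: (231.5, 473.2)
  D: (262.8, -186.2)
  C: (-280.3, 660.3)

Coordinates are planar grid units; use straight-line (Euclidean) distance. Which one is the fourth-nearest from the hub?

C

Distances from the hub ((-91.9, 63.5)):
D: 433.8
A: 522.0
B: 609.1
C: 625.8
E: 910.5
F: 942.8
The fourth-nearest is C at 625.8.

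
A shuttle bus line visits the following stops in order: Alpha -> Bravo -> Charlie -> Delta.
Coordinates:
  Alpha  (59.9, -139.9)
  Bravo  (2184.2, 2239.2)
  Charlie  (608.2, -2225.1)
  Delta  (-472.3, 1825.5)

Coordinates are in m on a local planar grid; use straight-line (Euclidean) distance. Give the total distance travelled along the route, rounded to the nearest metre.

Leg distances:
Alpha→Bravo: 3189.5 m  (cumulative 3189.5 m)
Bravo→Charlie: 4734.3 m  (cumulative 7923.8 m)
Charlie→Delta: 4192.2 m  (cumulative 12116.0 m)
Total route length ≈ 12116 m.

12116 m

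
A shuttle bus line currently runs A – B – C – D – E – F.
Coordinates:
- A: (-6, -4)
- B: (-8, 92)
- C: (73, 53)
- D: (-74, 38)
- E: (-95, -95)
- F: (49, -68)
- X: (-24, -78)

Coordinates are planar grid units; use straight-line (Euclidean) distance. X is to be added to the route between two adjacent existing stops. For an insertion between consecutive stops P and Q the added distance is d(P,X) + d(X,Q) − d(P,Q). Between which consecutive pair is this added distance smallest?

Added distance for inserting X between each consecutive pair:
A–B: 150.9
B–C: 243.9
C–D: 141.6
D–E: 64.7
E–F: 0.2
Smallest added distance is 0.2, inserting between E and F.

between E and F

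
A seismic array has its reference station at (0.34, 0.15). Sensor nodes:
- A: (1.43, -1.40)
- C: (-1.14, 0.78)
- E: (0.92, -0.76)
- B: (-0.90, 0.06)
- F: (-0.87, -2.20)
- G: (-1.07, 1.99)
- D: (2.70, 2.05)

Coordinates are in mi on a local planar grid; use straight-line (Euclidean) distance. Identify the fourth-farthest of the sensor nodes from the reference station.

A

Distance to each, sorted:
D: 3.0 mi
F: 2.6 mi
G: 2.3 mi
A: 1.9 mi
C: 1.6 mi
B: 1.2 mi
E: 1.1 mi
The fourth-farthest is A at 1.9 mi.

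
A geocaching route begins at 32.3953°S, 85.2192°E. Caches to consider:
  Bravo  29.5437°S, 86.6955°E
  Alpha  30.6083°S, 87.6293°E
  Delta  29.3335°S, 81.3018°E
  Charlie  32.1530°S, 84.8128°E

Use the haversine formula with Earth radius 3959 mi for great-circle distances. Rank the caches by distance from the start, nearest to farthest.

Charlie, Alpha, Bravo, Delta

Computing each great-circle distance from 32.3953°S, 85.2192°E:
Charlie 32.1530°S, 84.8128°E: 29.1 mi
Alpha 30.6083°S, 87.6293°E: 188.2 mi
Bravo 29.5437°S, 86.6955°E: 215.6 mi
Delta 29.3335°S, 81.3018°E: 314.2 mi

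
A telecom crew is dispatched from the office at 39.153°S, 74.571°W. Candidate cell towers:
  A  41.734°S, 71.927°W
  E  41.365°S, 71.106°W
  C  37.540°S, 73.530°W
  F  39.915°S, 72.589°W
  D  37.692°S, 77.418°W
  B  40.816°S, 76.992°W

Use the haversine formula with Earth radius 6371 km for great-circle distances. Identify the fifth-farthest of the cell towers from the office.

C

Distance to each, sorted:
E: 383.3 km
A: 363.9 km
D: 296.5 km
B: 277.0 km
C: 201.0 km
F: 189.9 km
The fifth-farthest is C at 201.0 km.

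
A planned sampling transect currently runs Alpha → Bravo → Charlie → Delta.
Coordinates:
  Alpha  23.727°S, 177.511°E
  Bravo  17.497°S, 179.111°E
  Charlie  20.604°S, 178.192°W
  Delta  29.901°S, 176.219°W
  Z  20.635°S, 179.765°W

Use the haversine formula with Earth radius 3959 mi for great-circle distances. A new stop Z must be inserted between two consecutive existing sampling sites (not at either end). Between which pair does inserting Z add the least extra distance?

Added distance for inserting Z between each consecutive pair:
Alpha–Bravo: 61.9 mi
Bravo–Charlie: 53.0 mi
Charlie–Delta: 125.0 mi
Smallest added distance is 53.0 mi, inserting between Bravo and Charlie.

between Bravo and Charlie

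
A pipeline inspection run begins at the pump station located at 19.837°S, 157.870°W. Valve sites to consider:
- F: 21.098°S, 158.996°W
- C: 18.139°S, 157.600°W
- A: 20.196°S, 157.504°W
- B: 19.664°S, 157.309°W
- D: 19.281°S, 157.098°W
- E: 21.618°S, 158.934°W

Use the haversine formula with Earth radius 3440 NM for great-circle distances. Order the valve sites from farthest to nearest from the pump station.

E, C, F, D, B, A

Computing each great-circle distance from 19.837°S, 157.870°W:
E 21.618°S, 158.934°W: 122.5 NM
C 18.139°S, 157.600°W: 103.1 NM
F 21.098°S, 158.996°W: 98.7 NM
D 19.281°S, 157.098°W: 55.0 NM
B 19.664°S, 157.309°W: 33.4 NM
A 20.196°S, 157.504°W: 29.8 NM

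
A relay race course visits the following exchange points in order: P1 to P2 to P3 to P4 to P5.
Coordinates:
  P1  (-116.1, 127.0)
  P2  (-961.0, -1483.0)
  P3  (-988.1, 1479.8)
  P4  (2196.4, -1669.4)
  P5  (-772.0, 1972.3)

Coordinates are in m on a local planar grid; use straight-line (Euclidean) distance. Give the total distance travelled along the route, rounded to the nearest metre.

13958 m

Leg distances:
P1→P2: 1818.2 m  (cumulative 1818.2 m)
P2→P3: 2962.9 m  (cumulative 4781.2 m)
P3→P4: 4478.7 m  (cumulative 9259.8 m)
P4→P5: 4698.2 m  (cumulative 13958.1 m)
Total route length ≈ 13958 m.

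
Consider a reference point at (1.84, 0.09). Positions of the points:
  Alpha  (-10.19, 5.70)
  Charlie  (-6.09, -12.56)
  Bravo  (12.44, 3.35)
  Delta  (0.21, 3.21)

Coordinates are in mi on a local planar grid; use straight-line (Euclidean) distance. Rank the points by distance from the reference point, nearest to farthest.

Delta, Bravo, Alpha, Charlie

Distances from the reference point:
Delta (0.21, 3.21): 3.5 mi
Bravo (12.44, 3.35): 11.1 mi
Alpha (-10.19, 5.70): 13.3 mi
Charlie (-6.09, -12.56): 14.9 mi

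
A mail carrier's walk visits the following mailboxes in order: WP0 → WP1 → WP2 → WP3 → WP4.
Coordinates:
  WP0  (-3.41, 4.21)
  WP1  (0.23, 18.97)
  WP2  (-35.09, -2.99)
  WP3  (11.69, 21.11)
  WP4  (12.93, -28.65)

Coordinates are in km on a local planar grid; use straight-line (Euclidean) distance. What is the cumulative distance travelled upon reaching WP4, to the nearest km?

159 km

Leg distances:
WP0→WP1: 15.2 km  (cumulative 15.2 km)
WP1→WP2: 41.6 km  (cumulative 56.8 km)
WP2→WP3: 52.6 km  (cumulative 109.4 km)
WP3→WP4: 49.8 km  (cumulative 159.2 km)
Cumulative distance at WP4 ≈ 159 km.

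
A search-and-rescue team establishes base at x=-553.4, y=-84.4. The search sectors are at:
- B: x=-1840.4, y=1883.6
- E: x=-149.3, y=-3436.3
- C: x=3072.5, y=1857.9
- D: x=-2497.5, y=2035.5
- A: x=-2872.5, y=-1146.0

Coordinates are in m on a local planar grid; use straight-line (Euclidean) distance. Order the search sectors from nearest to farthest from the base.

B, A, D, E, C

Computing each straight-line distance from x=-553.4, y=-84.4:
B x=-1840.4, y=1883.6: 2351.5 m
A x=-2872.5, y=-1146.0: 2550.5 m
D x=-2497.5, y=2035.5: 2876.4 m
E x=-149.3, y=-3436.3: 3376.2 m
C x=3072.5, y=1857.9: 4113.4 m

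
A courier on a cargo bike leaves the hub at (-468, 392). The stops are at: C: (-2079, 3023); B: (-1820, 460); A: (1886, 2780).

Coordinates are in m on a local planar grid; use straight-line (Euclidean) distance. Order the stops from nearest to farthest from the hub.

Distance from the hub at (-468, 392) to each:
B (-1820, 460): 1353.7 m
C (-2079, 3023): 3085.0 m
A (1886, 2780): 3353.2 m

B, C, A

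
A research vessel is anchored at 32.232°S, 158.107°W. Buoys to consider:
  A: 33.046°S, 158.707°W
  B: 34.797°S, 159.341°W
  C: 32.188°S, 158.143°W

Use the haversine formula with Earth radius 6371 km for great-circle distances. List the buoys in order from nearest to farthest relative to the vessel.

Computing each great-circle distance from 32.232°S, 158.107°W:
C 32.188°S, 158.143°W: 6.0 km
A 33.046°S, 158.707°W: 106.5 km
B 34.797°S, 159.341°W: 307.3 km

C, A, B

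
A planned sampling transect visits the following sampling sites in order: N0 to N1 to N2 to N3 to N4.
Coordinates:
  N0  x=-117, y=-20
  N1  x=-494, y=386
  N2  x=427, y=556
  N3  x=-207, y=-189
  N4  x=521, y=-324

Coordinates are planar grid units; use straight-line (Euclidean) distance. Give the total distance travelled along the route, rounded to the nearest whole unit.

3209

Leg distances:
N0→N1: 554.0  (cumulative 554.0)
N1→N2: 936.6  (cumulative 1490.6)
N2→N3: 978.3  (cumulative 2468.9)
N3→N4: 740.4  (cumulative 3209.3)
Total route length ≈ 3209.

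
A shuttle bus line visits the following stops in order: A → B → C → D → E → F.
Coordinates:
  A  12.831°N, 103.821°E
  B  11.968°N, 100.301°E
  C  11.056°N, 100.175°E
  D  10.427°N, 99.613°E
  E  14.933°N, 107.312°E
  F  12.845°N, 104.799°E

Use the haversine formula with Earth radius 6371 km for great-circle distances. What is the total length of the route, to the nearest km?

1920 km

Leg distances:
A→B: 394.1 km  (cumulative 394.1 km)
B→C: 102.3 km  (cumulative 496.5 km)
C→D: 93.1 km  (cumulative 589.5 km)
D→E: 973.7 km  (cumulative 1563.3 km)
E→F: 357.0 km  (cumulative 1920.3 km)
Total route length ≈ 1920 km.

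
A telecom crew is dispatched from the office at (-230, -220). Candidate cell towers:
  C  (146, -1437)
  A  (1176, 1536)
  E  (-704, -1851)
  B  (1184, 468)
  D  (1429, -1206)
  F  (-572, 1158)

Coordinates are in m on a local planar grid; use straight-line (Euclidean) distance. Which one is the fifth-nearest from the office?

Distances from the office ((-230, -220)):
C: 1273.8 m
F: 1419.8 m
B: 1572.5 m
E: 1698.5 m
D: 1929.9 m
A: 2249.5 m
The fifth-nearest is D at 1929.9 m.

D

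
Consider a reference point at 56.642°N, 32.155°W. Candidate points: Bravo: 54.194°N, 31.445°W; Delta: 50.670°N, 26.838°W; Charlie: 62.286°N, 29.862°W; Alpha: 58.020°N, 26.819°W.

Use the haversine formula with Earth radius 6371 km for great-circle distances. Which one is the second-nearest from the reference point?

Alpha

Distance to each, sorted:
Bravo: 275.9 km
Alpha: 354.9 km
Charlie: 640.7 km
Delta: 750.3 km
The second-nearest is Alpha at 354.9 km.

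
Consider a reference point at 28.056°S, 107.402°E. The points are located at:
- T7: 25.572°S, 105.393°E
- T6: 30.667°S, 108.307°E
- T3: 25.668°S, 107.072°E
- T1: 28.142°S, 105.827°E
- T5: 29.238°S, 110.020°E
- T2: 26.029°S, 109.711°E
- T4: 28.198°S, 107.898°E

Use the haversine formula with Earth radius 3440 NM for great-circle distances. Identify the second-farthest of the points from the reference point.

Distance to each, sorted:
T7: 183.9 NM
T2: 173.4 NM
T6: 163.8 NM
T5: 155.1 NM
T3: 144.5 NM
T1: 83.6 NM
T4: 27.6 NM
The second-farthest is T2 at 173.4 NM.

T2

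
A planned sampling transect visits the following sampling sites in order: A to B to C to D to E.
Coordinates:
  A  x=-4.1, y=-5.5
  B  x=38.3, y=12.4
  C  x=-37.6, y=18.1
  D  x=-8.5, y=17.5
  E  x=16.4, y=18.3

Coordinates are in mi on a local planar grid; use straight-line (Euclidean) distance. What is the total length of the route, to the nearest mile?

176 mi

Leg distances:
A→B: 46.0 mi  (cumulative 46.0 mi)
B→C: 76.1 mi  (cumulative 122.1 mi)
C→D: 29.1 mi  (cumulative 151.2 mi)
D→E: 24.9 mi  (cumulative 176.2 mi)
Total route length ≈ 176 mi.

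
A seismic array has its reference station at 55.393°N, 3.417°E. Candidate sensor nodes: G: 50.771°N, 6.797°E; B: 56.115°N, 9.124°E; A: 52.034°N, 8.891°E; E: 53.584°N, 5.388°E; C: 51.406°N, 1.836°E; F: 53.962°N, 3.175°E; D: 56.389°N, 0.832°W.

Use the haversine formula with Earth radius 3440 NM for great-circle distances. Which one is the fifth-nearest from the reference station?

C

Distance to each, sorted:
F: 86.3 NM
E: 128.5 NM
D: 155.0 NM
B: 197.6 NM
C: 246.0 NM
A: 280.0 NM
G: 303.0 NM
The fifth-nearest is C at 246.0 NM.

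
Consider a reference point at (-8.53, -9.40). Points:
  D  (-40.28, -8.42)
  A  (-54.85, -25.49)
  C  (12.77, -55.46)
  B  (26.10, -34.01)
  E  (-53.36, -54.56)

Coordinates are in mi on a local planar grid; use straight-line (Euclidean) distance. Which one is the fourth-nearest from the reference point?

Distance to each, sorted:
D: 31.8 mi
B: 42.5 mi
A: 49.0 mi
C: 50.7 mi
E: 63.6 mi
The fourth-nearest is C at 50.7 mi.

C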